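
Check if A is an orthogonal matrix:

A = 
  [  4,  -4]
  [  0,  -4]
No

AᵀA = 
  [ 16, -16]
  [-16,  32]
≠ I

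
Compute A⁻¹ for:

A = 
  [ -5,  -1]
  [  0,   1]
det(A) = (-5)(1) - (-1)(0) = -5
For a 2×2 matrix, A⁻¹ = (1/det(A)) · [[d, -b], [-c, a]]
    = (-1/5) · [[1, 1], [0, -5]]

A⁻¹ = 
  [-1/5, -1/5]
  [   0,    1]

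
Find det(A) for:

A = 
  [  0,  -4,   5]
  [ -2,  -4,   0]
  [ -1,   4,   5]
-100

Cofactor expansion along row 1:
det(A) = (0)·((-4)(5) - (0)(4)) - (-4)·((-2)(5) - (0)(-1)) + (5)·((-2)(4) - (-4)(-1))
  = (0)(-20) - (-4)(-10) + (5)(-12)
  = -100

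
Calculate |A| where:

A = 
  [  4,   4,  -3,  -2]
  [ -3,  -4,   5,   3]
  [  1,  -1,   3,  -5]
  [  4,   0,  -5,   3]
Cofactor expansion along row 1: det(A) = a₁₁M₁₁ - a₁₂M₁₂ + a₁₃M₁₃ - a₁₄M₁₄

M₁₁ = det[[-4, 5, 3]; [-1, 3, -5]; [0, -5, 3]]
  = (-4)·((3)(3) - (-5)(-5)) - (5)·((-1)(3) - (-5)(0)) + (3)·((-1)(-5) - (3)(0))
  = (-4)(-16) - (5)(-3) + (3)(5)
  = 94
M₁₂ = det[[-3, 5, 3]; [1, 3, -5]; [4, -5, 3]]
  = (-3)·((3)(3) - (-5)(-5)) - (5)·((1)(3) - (-5)(4)) + (3)·((1)(-5) - (3)(4))
  = (-3)(-16) - (5)(23) + (3)(-17)
  = -118
M₁₃ = det[[-3, -4, 3]; [1, -1, -5]; [4, 0, 3]]
  = (-3)·((-1)(3) - (-5)(0)) - (-4)·((1)(3) - (-5)(4)) + (3)·((1)(0) - (-1)(4))
  = (-3)(-3) - (-4)(23) + (3)(4)
  = 113
M₁₄ = det[[-3, -4, 5]; [1, -1, 3]; [4, 0, -5]]
  = (-3)·((-1)(-5) - (3)(0)) - (-4)·((1)(-5) - (3)(4)) + (5)·((1)(0) - (-1)(4))
  = (-3)(5) - (-4)(-17) + (5)(4)
  = -63

det(A) = (4)(94) - (4)(-118) + (-3)(113) - (-2)(-63) = 383

det(A) = 383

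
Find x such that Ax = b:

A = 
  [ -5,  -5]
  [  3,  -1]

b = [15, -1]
x = [-1, -2]

Row reduce the augmented matrix [A|b]:
R2 → R2 + (3/5)·R1
REF = 
  [ -5,  -5,  15]
  [  0,  -4,   8]

Back-substitution:
x₂ = 8 / (-4) = -2
x₁ = (15 - (-5)(-2)) / (-5) = -1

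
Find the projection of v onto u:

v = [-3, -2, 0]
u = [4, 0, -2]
proj_u(v) = [-12/5, 0, 6/5]

v·u = (-3)(4) + (-2)(0) + (0)(-2) = -12
u·u = (4)² + (0)² + (-2)² = 20
proj_u(v) = (v·u / u·u) × u = (-12/20) × u = (-3/5) × u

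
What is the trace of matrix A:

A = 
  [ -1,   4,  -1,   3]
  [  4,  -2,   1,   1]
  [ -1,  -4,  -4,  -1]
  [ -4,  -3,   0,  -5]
-12

tr(A) = -1 + -2 + -4 + -5 = -12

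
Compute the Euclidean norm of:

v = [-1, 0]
1

||v||₂ = √((-1)² + (0)²) = √1 = 1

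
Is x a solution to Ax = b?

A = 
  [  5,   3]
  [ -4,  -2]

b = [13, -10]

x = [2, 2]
No

Ax = [16, -12] ≠ b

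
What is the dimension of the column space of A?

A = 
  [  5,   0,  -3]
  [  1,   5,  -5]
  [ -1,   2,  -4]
dim(Col(A)) = 3

Row reduce:
R2 → R2 - (1/5)·R1
R3 → R3 + (1/5)·R1
R3 → R3 - (2/5)·R2
REF = 
  [     5,      0,     -3]
  [     0,      5,  -22/5]
  [     0,      0, -71/25]
Pivot columns: 1, 2, 3 → 3 pivots.
dim(Col(A)) = number of pivot columns = 3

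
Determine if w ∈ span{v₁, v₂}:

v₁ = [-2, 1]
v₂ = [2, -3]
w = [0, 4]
Yes

Form the augmented matrix and row-reduce:
[v₁|v₂|w] = 
  [ -2,   2,   0]
  [  1,  -3,   4]
R2 → R2 + (1/2)·R1
REF = 
  [ -2,   2,   0]
  [  0,  -2,   4]

No row of the form [0 0 | nonzero], so the system is consistent. Back-substitution gives c₁ = -2, c₂ = -2: w = (-2)·v₁ + (-2)·v₂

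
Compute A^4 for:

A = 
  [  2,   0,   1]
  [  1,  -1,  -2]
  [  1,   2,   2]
A² = A·A:
A²[1,1] = (2)(2) + (0)(1) + (1)(1) = 5
A²[1,2] = (2)(0) + (0)(-1) + (1)(2) = 2
A²[1,3] = (2)(1) + (0)(-2) + (1)(2) = 4
A²[2,1] = (1)(2) + (-1)(1) + (-2)(1) = -1
A²[2,2] = (1)(0) + (-1)(-1) + (-2)(2) = -3
A²[2,3] = (1)(1) + (-1)(-2) + (-2)(2) = -1
A²[3,1] = (1)(2) + (2)(1) + (2)(1) = 6
A²[3,2] = (1)(0) + (2)(-1) + (2)(2) = 2
A²[3,3] = (1)(1) + (2)(-2) + (2)(2) = 1
A² = 
  [  5,   2,   4]
  [ -1,  -3,  -1]
  [  6,   2,   1]

A^3 = A^2·A:
A^3[1,1] = (5)(2) + (2)(1) + (4)(1) = 16
A^3[1,2] = (5)(0) + (2)(-1) + (4)(2) = 6
A^3[1,3] = (5)(1) + (2)(-2) + (4)(2) = 9
A^3[2,1] = (-1)(2) + (-3)(1) + (-1)(1) = -6
A^3[2,2] = (-1)(0) + (-3)(-1) + (-1)(2) = 1
A^3[2,3] = (-1)(1) + (-3)(-2) + (-1)(2) = 3
A^3[3,1] = (6)(2) + (2)(1) + (1)(1) = 15
A^3[3,2] = (6)(0) + (2)(-1) + (1)(2) = 0
A^3[3,3] = (6)(1) + (2)(-2) + (1)(2) = 4
A^3 = 
  [ 16,   6,   9]
  [ -6,   1,   3]
  [ 15,   0,   4]

A^4 = A^3·A:
A^4[1,1] = (16)(2) + (6)(1) + (9)(1) = 47
A^4[1,2] = (16)(0) + (6)(-1) + (9)(2) = 12
A^4[1,3] = (16)(1) + (6)(-2) + (9)(2) = 22
A^4[2,1] = (-6)(2) + (1)(1) + (3)(1) = -8
A^4[2,2] = (-6)(0) + (1)(-1) + (3)(2) = 5
A^4[2,3] = (-6)(1) + (1)(-2) + (3)(2) = -2
A^4[3,1] = (15)(2) + (0)(1) + (4)(1) = 34
A^4[3,2] = (15)(0) + (0)(-1) + (4)(2) = 8
A^4[3,3] = (15)(1) + (0)(-2) + (4)(2) = 23
A^4 = 
  [ 47,  12,  22]
  [ -8,   5,  -2]
  [ 34,   8,  23]

Therefore
A^4 = 
  [ 47,  12,  22]
  [ -8,   5,  -2]
  [ 34,   8,  23]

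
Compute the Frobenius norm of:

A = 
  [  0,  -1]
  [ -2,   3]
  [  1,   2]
||A||_F = 4.359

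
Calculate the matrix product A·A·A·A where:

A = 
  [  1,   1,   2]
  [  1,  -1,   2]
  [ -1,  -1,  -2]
A^4 = 
  [  4,   0,   8]
  [  0,  -4,   0]
  [ -4,   0,  -8]

A² = A·A:
A²[1,1] = (1)(1) + (1)(1) + (2)(-1) = 0
A²[1,2] = (1)(1) + (1)(-1) + (2)(-1) = -2
A²[1,3] = (1)(2) + (1)(2) + (2)(-2) = 0
A²[2,1] = (1)(1) + (-1)(1) + (2)(-1) = -2
A²[2,2] = (1)(1) + (-1)(-1) + (2)(-1) = 0
A²[2,3] = (1)(2) + (-1)(2) + (2)(-2) = -4
A²[3,1] = (-1)(1) + (-1)(1) + (-2)(-1) = 0
A²[3,2] = (-1)(1) + (-1)(-1) + (-2)(-1) = 2
A²[3,3] = (-1)(2) + (-1)(2) + (-2)(-2) = 0
A² = 
  [  0,  -2,   0]
  [ -2,   0,  -4]
  [  0,   2,   0]

A^3 = A^2·A:
A^3[1,1] = (0)(1) + (-2)(1) + (0)(-1) = -2
A^3[1,2] = (0)(1) + (-2)(-1) + (0)(-1) = 2
A^3[1,3] = (0)(2) + (-2)(2) + (0)(-2) = -4
A^3[2,1] = (-2)(1) + (0)(1) + (-4)(-1) = 2
A^3[2,2] = (-2)(1) + (0)(-1) + (-4)(-1) = 2
A^3[2,3] = (-2)(2) + (0)(2) + (-4)(-2) = 4
A^3[3,1] = (0)(1) + (2)(1) + (0)(-1) = 2
A^3[3,2] = (0)(1) + (2)(-1) + (0)(-1) = -2
A^3[3,3] = (0)(2) + (2)(2) + (0)(-2) = 4
A^3 = 
  [ -2,   2,  -4]
  [  2,   2,   4]
  [  2,  -2,   4]

A^4 = A^3·A:
A^4[1,1] = (-2)(1) + (2)(1) + (-4)(-1) = 4
A^4[1,2] = (-2)(1) + (2)(-1) + (-4)(-1) = 0
A^4[1,3] = (-2)(2) + (2)(2) + (-4)(-2) = 8
A^4[2,1] = (2)(1) + (2)(1) + (4)(-1) = 0
A^4[2,2] = (2)(1) + (2)(-1) + (4)(-1) = -4
A^4[2,3] = (2)(2) + (2)(2) + (4)(-2) = 0
A^4[3,1] = (2)(1) + (-2)(1) + (4)(-1) = -4
A^4[3,2] = (2)(1) + (-2)(-1) + (4)(-1) = 0
A^4[3,3] = (2)(2) + (-2)(2) + (4)(-2) = -8
A^4 = 
  [  4,   0,   8]
  [  0,  -4,   0]
  [ -4,   0,  -8]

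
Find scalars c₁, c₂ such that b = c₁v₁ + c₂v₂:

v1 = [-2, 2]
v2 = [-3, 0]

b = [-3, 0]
c1 = 0, c2 = 1

b = 0·v1 + 1·v2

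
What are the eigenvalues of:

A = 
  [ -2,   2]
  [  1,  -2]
tr(A) = -4, det(A) = 2
Characteristic polynomial: λ² - tr(A)λ + det(A) = λ² + 4λ + 2
λ² + 4λ + 2 = 0  ⇒  λ = (-4 ± √((4)² - 4·(2)))/2 = (-4 ± √(8))/2
  = -2 + √2,  -2 - √2

λ = -2 + √2, -2 - √2  (≈ -0.5858, -3.414)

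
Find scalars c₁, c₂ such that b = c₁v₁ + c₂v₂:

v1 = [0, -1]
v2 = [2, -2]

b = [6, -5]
c1 = -1, c2 = 3

b = -1·v1 + 3·v2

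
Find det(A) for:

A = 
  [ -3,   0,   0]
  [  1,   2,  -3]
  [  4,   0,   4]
-24

Cofactor expansion along row 1:
det(A) = (-3)·((2)(4) - (-3)(0)) - (0)·((1)(4) - (-3)(4)) + (0)·((1)(0) - (2)(4))
  = (-3)(8) - (0)(16) + (0)(-8)
  = -24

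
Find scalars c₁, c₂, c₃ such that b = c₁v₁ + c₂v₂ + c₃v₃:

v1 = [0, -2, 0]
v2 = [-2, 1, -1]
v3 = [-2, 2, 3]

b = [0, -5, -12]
c1 = 1, c2 = 3, c3 = -3

b = 1·v1 + 3·v2 + -3·v3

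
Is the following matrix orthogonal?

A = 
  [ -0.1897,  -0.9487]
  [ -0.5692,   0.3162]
No

AᵀA = 
  [  0.3600,   0]
  [  0,   1]
≠ I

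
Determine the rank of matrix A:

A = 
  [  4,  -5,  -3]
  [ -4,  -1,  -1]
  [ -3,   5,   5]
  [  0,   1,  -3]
rank(A) = 3

Row reduce:
R2 → R2 + (1)·R1
R3 → R3 + (3/4)·R1
R3 → R3 + (5/24)·R2
R4 → R4 + (1/6)·R2
R4 → R4 + (44/23)·R3
REF = 
  [    4,    -5,    -3]
  [    0,    -6,    -4]
  [    0,     0, 23/12]
  [    0,     0,     0]
Pivot columns: 1, 2, 3 → 3 pivots.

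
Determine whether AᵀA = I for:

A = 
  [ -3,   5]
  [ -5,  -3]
No

AᵀA = 
  [ 34,   0]
  [  0,  34]
≠ I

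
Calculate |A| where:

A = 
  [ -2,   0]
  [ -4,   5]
-10

For a 2×2 matrix, det = ad - bc = (-2)(5) - (0)(-4) = -10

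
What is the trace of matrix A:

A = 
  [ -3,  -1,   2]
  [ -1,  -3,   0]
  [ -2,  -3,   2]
-4

tr(A) = -3 + -3 + 2 = -4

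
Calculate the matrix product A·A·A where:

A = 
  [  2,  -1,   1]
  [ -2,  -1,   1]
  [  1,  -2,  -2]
A^3 = 
  [ 19,  -2,   6]
  [ -9,  10,  10]
  [  1, -15,   3]

A² = A·A:
A²[1,1] = (2)(2) + (-1)(-2) + (1)(1) = 7
A²[1,2] = (2)(-1) + (-1)(-1) + (1)(-2) = -3
A²[1,3] = (2)(1) + (-1)(1) + (1)(-2) = -1
A²[2,1] = (-2)(2) + (-1)(-2) + (1)(1) = -1
A²[2,2] = (-2)(-1) + (-1)(-1) + (1)(-2) = 1
A²[2,3] = (-2)(1) + (-1)(1) + (1)(-2) = -5
A²[3,1] = (1)(2) + (-2)(-2) + (-2)(1) = 4
A²[3,2] = (1)(-1) + (-2)(-1) + (-2)(-2) = 5
A²[3,3] = (1)(1) + (-2)(1) + (-2)(-2) = 3
A² = 
  [  7,  -3,  -1]
  [ -1,   1,  -5]
  [  4,   5,   3]

A^3 = A^2·A:
A^3[1,1] = (7)(2) + (-3)(-2) + (-1)(1) = 19
A^3[1,2] = (7)(-1) + (-3)(-1) + (-1)(-2) = -2
A^3[1,3] = (7)(1) + (-3)(1) + (-1)(-2) = 6
A^3[2,1] = (-1)(2) + (1)(-2) + (-5)(1) = -9
A^3[2,2] = (-1)(-1) + (1)(-1) + (-5)(-2) = 10
A^3[2,3] = (-1)(1) + (1)(1) + (-5)(-2) = 10
A^3[3,1] = (4)(2) + (5)(-2) + (3)(1) = 1
A^3[3,2] = (4)(-1) + (5)(-1) + (3)(-2) = -15
A^3[3,3] = (4)(1) + (5)(1) + (3)(-2) = 3
A^3 = 
  [ 19,  -2,   6]
  [ -9,  10,  10]
  [  1, -15,   3]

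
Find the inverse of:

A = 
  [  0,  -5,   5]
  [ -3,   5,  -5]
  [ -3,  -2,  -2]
det(A) = (0)·((5)(-2) - (-5)(-2)) - (-5)·((-3)(-2) - (-5)(-3)) + (5)·((-3)(-2) - (5)(-3))
  = (0)(-20) - (-5)(-9) + (5)(21)
  = 60
det(A) = 60 ≠ 0, so A is invertible.

Cofactors Cᵢⱼ = (-1)ⁱ⁺ʲ·Mᵢⱼ:
C = 
  [-20,   9,  21]
  [-20,  15,  15]
  [  0, -15, -15]

adj(A) = Cᵀ:
adj(A) = 
  [-20, -20,   0]
  [  9,  15, -15]
  [ 21,  15, -15]

A⁻¹ = (1/60) · adj(A):
A⁻¹ = 
  [-1/3, -1/3,    0]
  [3/20,  1/4, -1/4]
  [7/20,  1/4, -1/4]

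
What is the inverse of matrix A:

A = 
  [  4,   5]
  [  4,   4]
det(A) = (4)(4) - (5)(4) = -4
For a 2×2 matrix, A⁻¹ = (1/det(A)) · [[d, -b], [-c, a]]
    = (-1/4) · [[4, -5], [-4, 4]]

A⁻¹ = 
  [ -1, 5/4]
  [  1,  -1]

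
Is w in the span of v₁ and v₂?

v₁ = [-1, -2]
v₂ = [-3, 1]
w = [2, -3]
Yes

Form the augmented matrix and row-reduce:
[v₁|v₂|w] = 
  [ -1,  -3,   2]
  [ -2,   1,  -3]
R2 → R2 - (2)·R1
REF = 
  [ -1,  -3,   2]
  [  0,   7,  -7]

No row of the form [0 0 | nonzero], so the system is consistent. Back-substitution gives c₁ = 1, c₂ = -1: w = (1)·v₁ + (-1)·v₂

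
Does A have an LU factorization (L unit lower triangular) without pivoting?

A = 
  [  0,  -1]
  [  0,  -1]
Yes.
The first column is zero, so A is already upper triangular: L = I, U = A.
L = 
  [  1,   0]
  [  0,   1]
U = 
  [  0,  -1]
  [  0,  -1]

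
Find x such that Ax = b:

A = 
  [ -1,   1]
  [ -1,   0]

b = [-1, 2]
x = [-2, -3]

Row reduce the augmented matrix [A|b]:
R2 → R2 - (1)·R1
REF = 
  [ -1,   1,  -1]
  [  0,  -1,   3]

Back-substitution:
x₂ = 3 / (-1) = -3
x₁ = (-1 - (1)(-3)) / (-1) = -2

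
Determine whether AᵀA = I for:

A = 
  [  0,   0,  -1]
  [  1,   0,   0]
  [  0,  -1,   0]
Yes

AᵀA = 
  [  1,   0,   0]
  [  0,   1,   0]
  [  0,   0,   1]
= I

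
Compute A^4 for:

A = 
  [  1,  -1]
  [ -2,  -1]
A^4 = 
  [  9,   0]
  [  0,   9]

A² = A·A:
A²[1,1] = (1)(1) + (-1)(-2) = 3
A²[1,2] = (1)(-1) + (-1)(-1) = 0
A²[2,1] = (-2)(1) + (-1)(-2) = 0
A²[2,2] = (-2)(-1) + (-1)(-1) = 3
A² = 
  [  3,   0]
  [  0,   3]

A^3 = A^2·A:
A^3[1,1] = (3)(1) + (0)(-2) = 3
A^3[1,2] = (3)(-1) + (0)(-1) = -3
A^3[2,1] = (0)(1) + (3)(-2) = -6
A^3[2,2] = (0)(-1) + (3)(-1) = -3
A^3 = 
  [  3,  -3]
  [ -6,  -3]

A^4 = A^3·A:
A^4[1,1] = (3)(1) + (-3)(-2) = 9
A^4[1,2] = (3)(-1) + (-3)(-1) = 0
A^4[2,1] = (-6)(1) + (-3)(-2) = 0
A^4[2,2] = (-6)(-1) + (-3)(-1) = 9
A^4 = 
  [  9,   0]
  [  0,   9]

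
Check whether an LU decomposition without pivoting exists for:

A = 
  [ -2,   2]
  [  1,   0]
Yes.
A[1,1] = -2 ≠ 0, so Gaussian elimination proceeds without a row swap: multiplier ℓ₂₁ = (1)/(-2) = -1/2, and U[2,2] = 0 - (-1/2)(2) = 1.
L = 
  [   1,    0]
  [-1/2,    1]
U = 
  [ -2,   2]
  [  0,   1]
Check row 2 of LU: [(-1/2)(-2), (-1/2)(2) + 1] = [1, 0] = row 2 of A ✓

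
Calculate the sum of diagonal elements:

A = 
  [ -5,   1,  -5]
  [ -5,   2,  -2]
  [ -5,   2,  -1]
-4

tr(A) = -5 + 2 + -1 = -4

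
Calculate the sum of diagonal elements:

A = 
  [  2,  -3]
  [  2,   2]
4

tr(A) = 2 + 2 = 4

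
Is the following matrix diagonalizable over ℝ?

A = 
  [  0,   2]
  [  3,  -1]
Yes

tr(A) = -1, det(A) = -6
Characteristic polynomial: λ² - tr(A)λ + det(A) = λ² + λ - 6
λ² + λ - 6 = (λ + 3)(λ - 2)
Eigenvalues: 2, -3
λ=-3: alg. mult. = 1, geom. mult. = 2 - rank(A - (-3)I) = 2 - 1 = 1
λ=2: alg. mult. = 1, geom. mult. = 2 - rank(A - (2)I) = 2 - 1 = 1
Sum of geometric multiplicities equals n, so A has n independent eigenvectors.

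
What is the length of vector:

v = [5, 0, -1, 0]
5.099

||v||₂ = √((5)² + (0)² + (-1)² + (0)²) = √26 = 5.099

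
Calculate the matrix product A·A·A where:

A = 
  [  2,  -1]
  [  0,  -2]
A² = A·A:
A²[1,1] = (2)(2) + (-1)(0) = 4
A²[1,2] = (2)(-1) + (-1)(-2) = 0
A²[2,1] = (0)(2) + (-2)(0) = 0
A²[2,2] = (0)(-1) + (-2)(-2) = 4
A² = 
  [  4,   0]
  [  0,   4]

A^3 = A^2·A:
A^3[1,1] = (4)(2) + (0)(0) = 8
A^3[1,2] = (4)(-1) + (0)(-2) = -4
A^3[2,1] = (0)(2) + (4)(0) = 0
A^3[2,2] = (0)(-1) + (4)(-2) = -8
A^3 = 
  [  8,  -4]
  [  0,  -8]

Therefore
A^3 = 
  [  8,  -4]
  [  0,  -8]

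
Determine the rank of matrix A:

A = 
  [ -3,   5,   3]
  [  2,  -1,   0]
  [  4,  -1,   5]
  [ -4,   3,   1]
rank(A) = 3

Row reduce:
R2 → R2 + (2/3)·R1
R3 → R3 + (4/3)·R1
R4 → R4 - (4/3)·R1
R3 → R3 - (17/7)·R2
R4 → R4 + (11/7)·R2
R4 → R4 - (1/29)·R3
REF = 
  [  -3,    5,    3]
  [   0,  7/3,    2]
  [   0,    0, 29/7]
  [   0,    0,    0]
Pivot columns: 1, 2, 3 → 3 pivots.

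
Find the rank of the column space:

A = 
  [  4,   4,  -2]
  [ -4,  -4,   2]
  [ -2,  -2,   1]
Row reduce:
R2 → R2 + (1)·R1
R3 → R3 + (1/2)·R1
REF = 
  [  4,   4,  -2]
  [  0,   0,   0]
  [  0,   0,   0]
Pivot columns: 1 → 1 pivot.
dim(Col(A)) = number of pivot columns = 1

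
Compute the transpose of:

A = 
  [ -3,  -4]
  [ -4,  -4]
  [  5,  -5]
Aᵀ = 
  [ -3,  -4,   5]
  [ -4,  -4,  -5]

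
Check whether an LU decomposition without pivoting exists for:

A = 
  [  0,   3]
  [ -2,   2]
No.
A[1,1] = 0 but A[2,1] = -2 ≠ 0. Any LU with L unit lower triangular has (LU)[1,1] = U[1,1] and (LU)[2,1] = L[2,1]·U[1,1]; matching A forces U[1,1] = 0, which then forces (LU)[2,1] = 0 ≠ -2. A row swap (pivoting) is required.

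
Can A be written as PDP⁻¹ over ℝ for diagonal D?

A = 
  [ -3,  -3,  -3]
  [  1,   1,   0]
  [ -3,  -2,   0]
Yes

Characteristic polynomial: det(λI - A) = λ³ + 2λ² - 9λ + 3
By the rational root theorem any rational root is an integer dividing 3; none of those is a root, so p(λ) has no rational roots and hence (being an irreducible cubic) no repeated roots.
Discriminant of the cubic: Δ = 1929
Δ > 0 ⇒ three distinct real eigenvalues: λ ≈ -4.271, 0.3692, 1.902
Three distinct real eigenvalues, so A has 3 independent eigenvectors.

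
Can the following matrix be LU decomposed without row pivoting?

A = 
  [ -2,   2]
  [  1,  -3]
Yes.
A[1,1] = -2 ≠ 0, so Gaussian elimination proceeds without a row swap: multiplier ℓ₂₁ = (1)/(-2) = -1/2, and U[2,2] = -3 - (-1/2)(2) = -2.
L = 
  [   1,    0]
  [-1/2,    1]
U = 
  [ -2,   2]
  [  0,  -2]
Check row 2 of LU: [(-1/2)(-2), (-1/2)(2) + (-2)] = [1, -3] = row 2 of A ✓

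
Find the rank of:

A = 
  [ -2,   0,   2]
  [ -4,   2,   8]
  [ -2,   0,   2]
Row reduce:
R2 → R2 - (2)·R1
R3 → R3 - (1)·R1
REF = 
  [ -2,   0,   2]
  [  0,   2,   4]
  [  0,   0,   0]
Pivot columns: 1, 2 → 2 pivots.

rank(A) = 2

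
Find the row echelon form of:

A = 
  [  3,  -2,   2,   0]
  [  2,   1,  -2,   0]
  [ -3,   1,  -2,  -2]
Row operations:
R2 → R2 - (2/3)·R1
R3 → R3 + (1)·R1
R3 → R3 + (3/7)·R2

Resulting echelon form:
REF = 
  [    3,    -2,     2,     0]
  [    0,   7/3, -10/3,     0]
  [    0,     0, -10/7,    -2]

Rank = 3 (number of non-zero pivot rows).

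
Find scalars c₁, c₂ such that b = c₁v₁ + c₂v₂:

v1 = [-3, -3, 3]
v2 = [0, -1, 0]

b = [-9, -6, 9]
c1 = 3, c2 = -3

b = 3·v1 + -3·v2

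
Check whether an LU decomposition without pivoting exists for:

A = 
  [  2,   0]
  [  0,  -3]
Yes.
A[1,1] = 2 ≠ 0, so Gaussian elimination proceeds without a row swap: multiplier ℓ₂₁ = (0)/(2) = 0, and U[2,2] = -3 - (0)(0) = -3.
L = 
  [  1,   0]
  [  0,   1]
U = 
  [  2,   0]
  [  0,  -3]
Check row 2 of LU: [(0)(2), (0)(0) + (-3)] = [0, -3] = row 2 of A ✓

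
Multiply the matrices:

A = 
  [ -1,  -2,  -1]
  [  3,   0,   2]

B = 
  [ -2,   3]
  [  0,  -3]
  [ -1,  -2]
AB = 
  [  3,   5]
  [ -8,   5]

A is 2×3 and B is 3×2, so AB is 2×2. Each entry is (row of A)·(column of B):
AB[1,1] = (-1)(-2) + (-2)(0) + (-1)(-1) = 3
AB[1,2] = (-1)(3) + (-2)(-3) + (-1)(-2) = 5
AB[2,1] = (3)(-2) + (0)(0) + (2)(-1) = -8
AB[2,2] = (3)(3) + (0)(-3) + (2)(-2) = 5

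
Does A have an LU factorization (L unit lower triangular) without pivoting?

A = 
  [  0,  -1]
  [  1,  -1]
No.
A[1,1] = 0 but A[2,1] = 1 ≠ 0. Any LU with L unit lower triangular has (LU)[1,1] = U[1,1] and (LU)[2,1] = L[2,1]·U[1,1]; matching A forces U[1,1] = 0, which then forces (LU)[2,1] = 0 ≠ 1. A row swap (pivoting) is required.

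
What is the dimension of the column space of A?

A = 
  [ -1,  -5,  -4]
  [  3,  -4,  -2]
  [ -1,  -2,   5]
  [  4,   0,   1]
Row reduce:
R2 → R2 + (3)·R1
R3 → R3 - (1)·R1
R4 → R4 + (4)·R1
R3 → R3 + (3/19)·R2
R4 → R4 - (20/19)·R2
R4 → R4 + (5/129)·R3
REF = 
  [    -1,     -5,     -4]
  [     0,    -19,    -14]
  [     0,      0, 129/19]
  [     0,      0,      0]
Pivot columns: 1, 2, 3 → 3 pivots.
dim(Col(A)) = number of pivot columns = 3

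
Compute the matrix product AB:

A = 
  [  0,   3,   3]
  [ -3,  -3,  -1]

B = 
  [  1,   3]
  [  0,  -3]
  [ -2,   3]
AB = 
  [ -6,   0]
  [ -1,  -3]

A is 2×3 and B is 3×2, so AB is 2×2. Each entry is (row of A)·(column of B):
AB[1,1] = (0)(1) + (3)(0) + (3)(-2) = -6
AB[1,2] = (0)(3) + (3)(-3) + (3)(3) = 0
AB[2,1] = (-3)(1) + (-3)(0) + (-1)(-2) = -1
AB[2,2] = (-3)(3) + (-3)(-3) + (-1)(3) = -3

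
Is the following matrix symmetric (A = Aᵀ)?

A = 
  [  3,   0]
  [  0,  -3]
Yes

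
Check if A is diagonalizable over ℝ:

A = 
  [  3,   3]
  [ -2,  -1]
No

tr(A) = 2, det(A) = 3
Characteristic polynomial: λ² - tr(A)λ + det(A) = λ² - 2λ + 3
λ² - 2λ + 3 = 0  ⇒  λ = (2 ± √((-2)² - 4·(3)))/2 = (2 ± √(-8))/2
  = 1 + i√2,  1 - i√2
Eigenvalues: 1 + i√2, 1 - i√2  (≈ 1 + 1.414i, 1 - 1.414i)
Has complex eigenvalues (not diagonalizable over ℝ).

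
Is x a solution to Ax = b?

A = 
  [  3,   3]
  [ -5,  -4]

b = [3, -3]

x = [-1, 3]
No

Ax = [6, -7] ≠ b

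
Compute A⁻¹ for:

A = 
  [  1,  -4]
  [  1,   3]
det(A) = (1)(3) - (-4)(1) = 7
For a 2×2 matrix, A⁻¹ = (1/det(A)) · [[d, -b], [-c, a]]
    = (1/7) · [[3, 4], [-1, 1]]

A⁻¹ = 
  [ 3/7,  4/7]
  [-1/7,  1/7]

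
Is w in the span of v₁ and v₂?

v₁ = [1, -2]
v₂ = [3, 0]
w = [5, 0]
Yes

Form the augmented matrix and row-reduce:
[v₁|v₂|w] = 
  [  1,   3,   5]
  [ -2,   0,   0]
R2 → R2 + (2)·R1
REF = 
  [  1,   3,   5]
  [  0,   6,  10]

No row of the form [0 0 | nonzero], so the system is consistent. Back-substitution gives c₁ = 0, c₂ = 5/3: w = (0)·v₁ + (5/3)·v₂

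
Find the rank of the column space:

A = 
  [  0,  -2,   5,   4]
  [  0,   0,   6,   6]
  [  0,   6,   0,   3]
Row reduce:
R3 → R3 + (3)·R1
R3 → R3 - (5/2)·R2
REF = 
  [  0,  -2,   5,   4]
  [  0,   0,   6,   6]
  [  0,   0,   0,   0]
Pivot columns: 2, 3 → 2 pivots.
dim(Col(A)) = number of pivot columns = 2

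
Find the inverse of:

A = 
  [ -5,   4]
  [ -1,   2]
det(A) = (-5)(2) - (4)(-1) = -6
For a 2×2 matrix, A⁻¹ = (1/det(A)) · [[d, -b], [-c, a]]
    = (-1/6) · [[2, -4], [1, -5]]

A⁻¹ = 
  [-1/3,  2/3]
  [-1/6,  5/6]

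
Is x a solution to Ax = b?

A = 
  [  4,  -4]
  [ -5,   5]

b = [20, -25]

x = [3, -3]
No

Ax = [24, -30] ≠ b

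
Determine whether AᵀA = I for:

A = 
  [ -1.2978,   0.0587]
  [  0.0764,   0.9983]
No

AᵀA = 
  [  1.6901,   0.0001]
  [  0.0001,   1]
≠ I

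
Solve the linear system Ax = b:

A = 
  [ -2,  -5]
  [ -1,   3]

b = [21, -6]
Row reduce the augmented matrix [A|b]:
R2 → R2 - (1/2)·R1
REF = 
  [   -2,    -5,    21]
  [    0,  11/2, -33/2]

Back-substitution:
x₂ = (-33/2) / (11/2) = -3
x₁ = (21 - (-5)(-3)) / (-2) = -3

x = [-3, -3]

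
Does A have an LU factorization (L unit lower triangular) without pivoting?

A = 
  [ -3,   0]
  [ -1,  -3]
Yes.
A[1,1] = -3 ≠ 0, so Gaussian elimination proceeds without a row swap: multiplier ℓ₂₁ = (-1)/(-3) = 1/3, and U[2,2] = -3 - (1/3)(0) = -3.
L = 
  [  1,   0]
  [1/3,   1]
U = 
  [ -3,   0]
  [  0,  -3]
Check row 2 of LU: [(1/3)(-3), (1/3)(0) + (-3)] = [-1, -3] = row 2 of A ✓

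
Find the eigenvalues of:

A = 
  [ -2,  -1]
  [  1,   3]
tr(A) = 1, det(A) = -5
Characteristic polynomial: λ² - tr(A)λ + det(A) = λ² - λ - 5
λ² - λ - 5 = 0  ⇒  λ = (1 ± √((-1)² - 4·(-5)))/2 = (1 ± √(21))/2
  = (1 + √21)/2,  (1 - √21)/2

λ = (1 + √21)/2, (1 - √21)/2  (≈ 2.791, -1.791)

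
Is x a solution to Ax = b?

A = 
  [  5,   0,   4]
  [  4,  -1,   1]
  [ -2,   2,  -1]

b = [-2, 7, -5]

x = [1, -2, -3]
No

Ax = [-7, 3, -3] ≠ b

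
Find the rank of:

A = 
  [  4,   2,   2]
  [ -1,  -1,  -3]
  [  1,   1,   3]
rank(A) = 2

Row reduce:
R2 → R2 + (1/4)·R1
R3 → R3 - (1/4)·R1
R3 → R3 + (1)·R2
REF = 
  [   4,    2,    2]
  [   0, -1/2, -5/2]
  [   0,    0,    0]
Pivot columns: 1, 2 → 2 pivots.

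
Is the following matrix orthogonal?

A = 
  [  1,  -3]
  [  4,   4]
No

AᵀA = 
  [ 17,  13]
  [ 13,  25]
≠ I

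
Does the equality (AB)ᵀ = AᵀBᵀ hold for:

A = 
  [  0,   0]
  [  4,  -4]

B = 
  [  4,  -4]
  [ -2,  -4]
No

(AB)ᵀ = 
  [  0,  24]
  [  0,   0]

AᵀBᵀ = 
  [-16, -16]
  [ 16,  16]

The two matrices differ, so (AB)ᵀ ≠ AᵀBᵀ in general. The correct identity is (AB)ᵀ = BᵀAᵀ.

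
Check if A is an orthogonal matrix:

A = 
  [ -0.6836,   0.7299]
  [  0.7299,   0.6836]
Yes

AᵀA = 
  [  1.0001,   0]
  [  0,   1.0001]
≈ I (equal to I up to the 4-dp rounding of the entries)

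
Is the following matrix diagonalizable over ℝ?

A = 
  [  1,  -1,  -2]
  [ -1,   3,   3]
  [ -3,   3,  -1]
Yes

Characteristic polynomial: det(λI - A) = λ³ - 3λ² - 17λ + 14
By the rational root theorem any rational root is an integer dividing 14; none of those is a root, so p(λ) has no rational roots and hence (being an irreducible cubic) no repeated roots.
Discriminant of the cubic: Δ = 31325
Δ > 0 ⇒ three distinct real eigenvalues: λ ≈ -3.341, 0.7492, 5.592
Three distinct real eigenvalues, so A has 3 independent eigenvectors.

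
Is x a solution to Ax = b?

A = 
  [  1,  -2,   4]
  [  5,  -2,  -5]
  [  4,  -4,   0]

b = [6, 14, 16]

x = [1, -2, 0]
No

Ax = [5, 9, 12] ≠ b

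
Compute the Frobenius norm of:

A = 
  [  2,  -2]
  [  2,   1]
||A||_F = 3.606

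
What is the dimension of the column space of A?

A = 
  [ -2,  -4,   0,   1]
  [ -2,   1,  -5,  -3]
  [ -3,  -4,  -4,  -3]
dim(Col(A)) = 3

Row reduce:
R2 → R2 - (1)·R1
R3 → R3 - (3/2)·R1
R3 → R3 - (2/5)·R2
REF = 
  [    -2,     -4,      0,      1]
  [     0,      5,     -5,     -4]
  [     0,      0,     -2, -29/10]
Pivot columns: 1, 2, 3 → 3 pivots.
dim(Col(A)) = number of pivot columns = 3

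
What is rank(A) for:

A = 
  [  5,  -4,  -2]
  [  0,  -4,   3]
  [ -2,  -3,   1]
Row reduce:
R3 → R3 + (2/5)·R1
R3 → R3 - (23/20)·R2
REF = 
  [    5,    -4,    -2]
  [    0,    -4,     3]
  [    0,     0, -13/4]
Pivot columns: 1, 2, 3 → 3 pivots.

rank(A) = 3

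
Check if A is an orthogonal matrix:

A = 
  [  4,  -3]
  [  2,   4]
No

AᵀA = 
  [ 20,  -4]
  [ -4,  25]
≠ I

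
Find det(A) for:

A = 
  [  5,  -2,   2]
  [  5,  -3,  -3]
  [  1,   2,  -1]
Cofactor expansion along row 1:
det(A) = (5)·((-3)(-1) - (-3)(2)) - (-2)·((5)(-1) - (-3)(1)) + (2)·((5)(2) - (-3)(1))
  = (5)(9) - (-2)(-2) + (2)(13)
  = 67

det(A) = 67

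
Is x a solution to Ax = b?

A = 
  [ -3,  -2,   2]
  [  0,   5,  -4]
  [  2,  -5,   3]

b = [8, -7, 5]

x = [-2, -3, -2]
Yes

Ax = [8, -7, 5] = b ✓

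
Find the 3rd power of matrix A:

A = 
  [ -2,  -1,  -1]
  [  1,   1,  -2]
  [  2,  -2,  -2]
A² = A·A:
A²[1,1] = (-2)(-2) + (-1)(1) + (-1)(2) = 1
A²[1,2] = (-2)(-1) + (-1)(1) + (-1)(-2) = 3
A²[1,3] = (-2)(-1) + (-1)(-2) + (-1)(-2) = 6
A²[2,1] = (1)(-2) + (1)(1) + (-2)(2) = -5
A²[2,2] = (1)(-1) + (1)(1) + (-2)(-2) = 4
A²[2,3] = (1)(-1) + (1)(-2) + (-2)(-2) = 1
A²[3,1] = (2)(-2) + (-2)(1) + (-2)(2) = -10
A²[3,2] = (2)(-1) + (-2)(1) + (-2)(-2) = 0
A²[3,3] = (2)(-1) + (-2)(-2) + (-2)(-2) = 6
A² = 
  [  1,   3,   6]
  [ -5,   4,   1]
  [-10,   0,   6]

A^3 = A^2·A:
A^3[1,1] = (1)(-2) + (3)(1) + (6)(2) = 13
A^3[1,2] = (1)(-1) + (3)(1) + (6)(-2) = -10
A^3[1,3] = (1)(-1) + (3)(-2) + (6)(-2) = -19
A^3[2,1] = (-5)(-2) + (4)(1) + (1)(2) = 16
A^3[2,2] = (-5)(-1) + (4)(1) + (1)(-2) = 7
A^3[2,3] = (-5)(-1) + (4)(-2) + (1)(-2) = -5
A^3[3,1] = (-10)(-2) + (0)(1) + (6)(2) = 32
A^3[3,2] = (-10)(-1) + (0)(1) + (6)(-2) = -2
A^3[3,3] = (-10)(-1) + (0)(-2) + (6)(-2) = -2
A^3 = 
  [ 13, -10, -19]
  [ 16,   7,  -5]
  [ 32,  -2,  -2]

Therefore
A^3 = 
  [ 13, -10, -19]
  [ 16,   7,  -5]
  [ 32,  -2,  -2]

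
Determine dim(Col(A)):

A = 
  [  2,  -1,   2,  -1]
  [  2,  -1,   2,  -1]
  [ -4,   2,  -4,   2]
dim(Col(A)) = 1

Row reduce:
R2 → R2 - (1)·R1
R3 → R3 + (2)·R1
REF = 
  [  2,  -1,   2,  -1]
  [  0,   0,   0,   0]
  [  0,   0,   0,   0]
Pivot columns: 1 → 1 pivot.
dim(Col(A)) = number of pivot columns = 1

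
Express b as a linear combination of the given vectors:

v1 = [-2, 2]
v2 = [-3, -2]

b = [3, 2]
c1 = 0, c2 = -1

b = 0·v1 + -1·v2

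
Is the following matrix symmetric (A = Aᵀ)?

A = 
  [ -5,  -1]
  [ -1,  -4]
Yes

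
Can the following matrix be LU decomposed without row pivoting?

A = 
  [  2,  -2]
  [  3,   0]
Yes.
A[1,1] = 2 ≠ 0, so Gaussian elimination proceeds without a row swap: multiplier ℓ₂₁ = (3)/(2) = 3/2, and U[2,2] = 0 - (3/2)(-2) = 3.
L = 
  [  1,   0]
  [3/2,   1]
U = 
  [  2,  -2]
  [  0,   3]
Check row 2 of LU: [(3/2)(2), (3/2)(-2) + 3] = [3, 0] = row 2 of A ✓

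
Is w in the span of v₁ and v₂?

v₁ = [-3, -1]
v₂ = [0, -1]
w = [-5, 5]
Yes

Form the augmented matrix and row-reduce:
[v₁|v₂|w] = 
  [ -3,   0,  -5]
  [ -1,  -1,   5]
R2 → R2 - (1/3)·R1
REF = 
  [  -3,    0,   -5]
  [   0,   -1, 20/3]

No row of the form [0 0 | nonzero], so the system is consistent. Back-substitution gives c₁ = 5/3, c₂ = -20/3: w = (5/3)·v₁ + (-20/3)·v₂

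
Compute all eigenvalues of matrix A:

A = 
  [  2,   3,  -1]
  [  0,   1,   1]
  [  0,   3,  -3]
Characteristic polynomial: det(λI - A) = λ³ - 10λ + 12
Testing integer divisors of the constant term: p(2) = 0, so (λ - 2) is a factor:
p(λ) = (λ - 2)(λ² + 2λ - 6)
λ² + 2λ - 6 = 0  ⇒  λ = (-2 ± √((2)² - 4·(-6)))/2 = (-2 ± √(28))/2
  = -1 + √7,  -1 - √7

λ = 2, -1 + √7, -1 - √7  (≈ 2, 1.646, -3.646)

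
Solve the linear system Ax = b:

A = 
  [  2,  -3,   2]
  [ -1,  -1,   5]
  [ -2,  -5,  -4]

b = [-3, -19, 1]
x = [3, 1, -3]

Row reduce the augmented matrix [A|b]:
R2 → R2 + (1/2)·R1
R3 → R3 + (1)·R1
R3 → R3 - (16/5)·R2
REF = 
  [     2,     -3,      2,     -3]
  [     0,   -5/2,      6,  -41/2]
  [     0,      0, -106/5,  318/5]

Back-substitution:
x₃ = (318/5) / (-106/5) = -3
x₂ = (-41/2 - (6)(-3)) / (-5/2) = 1
x₁ = (-3 - (-3)(1) - (2)(-3)) / 2 = 3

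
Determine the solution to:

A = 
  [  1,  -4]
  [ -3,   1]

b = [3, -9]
Row reduce the augmented matrix [A|b]:
R2 → R2 + (3)·R1
REF = 
  [  1,  -4,   3]
  [  0, -11,   0]

Back-substitution:
x₂ = 0 / (-11) = 0
x₁ = (3 - (-4)(0)) / 1 = 3

x = [3, 0]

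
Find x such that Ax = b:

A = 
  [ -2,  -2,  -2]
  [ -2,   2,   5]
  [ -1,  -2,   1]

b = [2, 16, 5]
x = [-3, 0, 2]

Row reduce the augmented matrix [A|b]:
R2 → R2 - (1)·R1
R3 → R3 - (1/2)·R1
R3 → R3 + (1/4)·R2
REF = 
  [  -2,   -2,   -2,    2]
  [   0,    4,    7,   14]
  [   0,    0, 15/4, 15/2]

Back-substitution:
x₃ = (15/2) / (15/4) = 2
x₂ = (14 - (7)(2)) / 4 = 0
x₁ = (2 - (-2)(0) - (-2)(2)) / (-2) = -3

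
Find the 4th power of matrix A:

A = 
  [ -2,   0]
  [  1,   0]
A² = A·A:
A²[1,1] = (-2)(-2) + (0)(1) = 4
A²[1,2] = (-2)(0) + (0)(0) = 0
A²[2,1] = (1)(-2) + (0)(1) = -2
A²[2,2] = (1)(0) + (0)(0) = 0
A² = 
  [  4,   0]
  [ -2,   0]

A^3 = A^2·A:
A^3[1,1] = (4)(-2) + (0)(1) = -8
A^3[1,2] = (4)(0) + (0)(0) = 0
A^3[2,1] = (-2)(-2) + (0)(1) = 4
A^3[2,2] = (-2)(0) + (0)(0) = 0
A^3 = 
  [ -8,   0]
  [  4,   0]

A^4 = A^3·A:
A^4[1,1] = (-8)(-2) + (0)(1) = 16
A^4[1,2] = (-8)(0) + (0)(0) = 0
A^4[2,1] = (4)(-2) + (0)(1) = -8
A^4[2,2] = (4)(0) + (0)(0) = 0
A^4 = 
  [ 16,   0]
  [ -8,   0]

Therefore
A^4 = 
  [ 16,   0]
  [ -8,   0]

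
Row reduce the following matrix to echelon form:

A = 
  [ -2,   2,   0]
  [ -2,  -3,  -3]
Row operations:
R2 → R2 - (1)·R1

Resulting echelon form:
REF = 
  [ -2,   2,   0]
  [  0,  -5,  -3]

Rank = 2 (number of non-zero pivot rows).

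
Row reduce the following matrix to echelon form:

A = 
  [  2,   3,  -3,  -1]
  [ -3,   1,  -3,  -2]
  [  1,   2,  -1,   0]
Row operations:
R2 → R2 + (3/2)·R1
R3 → R3 - (1/2)·R1
R3 → R3 - (1/11)·R2

Resulting echelon form:
REF = 
  [    2,     3,    -3,    -1]
  [    0,  11/2, -15/2,  -7/2]
  [    0,     0, 13/11,  9/11]

Rank = 3 (number of non-zero pivot rows).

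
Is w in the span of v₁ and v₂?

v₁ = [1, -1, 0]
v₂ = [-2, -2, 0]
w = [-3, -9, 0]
Yes

Form the augmented matrix and row-reduce:
[v₁|v₂|w] = 
  [  1,  -2,  -3]
  [ -1,  -2,  -9]
  [  0,   0,   0]
R2 → R2 + (1)·R1
REF = 
  [  1,  -2,  -3]
  [  0,  -4, -12]
  [  0,   0,   0]

No row of the form [0 0 | nonzero], so the system is consistent. Back-substitution gives c₁ = 3, c₂ = 3: w = (3)·v₁ + (3)·v₂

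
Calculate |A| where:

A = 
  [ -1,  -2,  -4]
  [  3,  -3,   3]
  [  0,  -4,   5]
81

Cofactor expansion along row 1:
det(A) = (-1)·((-3)(5) - (3)(-4)) - (-2)·((3)(5) - (3)(0)) + (-4)·((3)(-4) - (-3)(0))
  = (-1)(-3) - (-2)(15) + (-4)(-12)
  = 81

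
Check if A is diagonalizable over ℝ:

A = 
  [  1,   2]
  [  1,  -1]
Yes

tr(A) = 0, det(A) = -3
Characteristic polynomial: λ² - tr(A)λ + det(A) = λ² - 3
λ² - 3 = 0  ⇒  λ = (0 ± √((0)² - 4·(-3)))/2 = (0 ± √(12))/2
  = √3,  -√3
Eigenvalues: √3, -√3  (≈ 1.732, -1.732)
The two irrational eigenvalues are distinct (simple), so each has alg. mult. = geom. mult. = 1.
Sum of geometric multiplicities equals n, so A has n independent eigenvectors.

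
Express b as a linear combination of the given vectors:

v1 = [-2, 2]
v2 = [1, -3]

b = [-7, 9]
c1 = 3, c2 = -1

b = 3·v1 + -1·v2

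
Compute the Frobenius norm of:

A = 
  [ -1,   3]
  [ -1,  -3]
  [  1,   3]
||A||_F = 5.477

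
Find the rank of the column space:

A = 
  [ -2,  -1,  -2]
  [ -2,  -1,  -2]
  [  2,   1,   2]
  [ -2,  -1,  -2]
Row reduce:
R2 → R2 - (1)·R1
R3 → R3 + (1)·R1
R4 → R4 - (1)·R1
REF = 
  [ -2,  -1,  -2]
  [  0,   0,   0]
  [  0,   0,   0]
  [  0,   0,   0]
Pivot columns: 1 → 1 pivot.
dim(Col(A)) = number of pivot columns = 1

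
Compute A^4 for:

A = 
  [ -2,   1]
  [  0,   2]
A² = A·A:
A²[1,1] = (-2)(-2) + (1)(0) = 4
A²[1,2] = (-2)(1) + (1)(2) = 0
A²[2,1] = (0)(-2) + (2)(0) = 0
A²[2,2] = (0)(1) + (2)(2) = 4
A² = 
  [  4,   0]
  [  0,   4]

A^3 = A^2·A:
A^3[1,1] = (4)(-2) + (0)(0) = -8
A^3[1,2] = (4)(1) + (0)(2) = 4
A^3[2,1] = (0)(-2) + (4)(0) = 0
A^3[2,2] = (0)(1) + (4)(2) = 8
A^3 = 
  [ -8,   4]
  [  0,   8]

A^4 = A^3·A:
A^4[1,1] = (-8)(-2) + (4)(0) = 16
A^4[1,2] = (-8)(1) + (4)(2) = 0
A^4[2,1] = (0)(-2) + (8)(0) = 0
A^4[2,2] = (0)(1) + (8)(2) = 16
A^4 = 
  [ 16,   0]
  [  0,  16]

Therefore
A^4 = 
  [ 16,   0]
  [  0,  16]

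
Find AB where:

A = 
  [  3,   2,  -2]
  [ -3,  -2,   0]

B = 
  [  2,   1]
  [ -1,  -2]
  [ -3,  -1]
AB = 
  [ 10,   1]
  [ -4,   1]

A is 2×3 and B is 3×2, so AB is 2×2. Each entry is (row of A)·(column of B):
AB[1,1] = (3)(2) + (2)(-1) + (-2)(-3) = 10
AB[1,2] = (3)(1) + (2)(-2) + (-2)(-1) = 1
AB[2,1] = (-3)(2) + (-2)(-1) + (0)(-3) = -4
AB[2,2] = (-3)(1) + (-2)(-2) + (0)(-1) = 1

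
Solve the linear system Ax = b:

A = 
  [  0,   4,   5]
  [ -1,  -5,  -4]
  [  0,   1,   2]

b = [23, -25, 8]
x = [3, 2, 3]

Row reduce the augmented matrix [A|b]:
Swap R1 ↔ R2
R3 → R3 - (1/4)·R2
REF = 
  [ -1,  -5,  -4, -25]
  [  0,   4,   5,  23]
  [  0,   0, 3/4, 9/4]

Back-substitution:
x₃ = (9/4) / (3/4) = 3
x₂ = (23 - (5)(3)) / 4 = 2
x₁ = (-25 - (-5)(2) - (-4)(3)) / (-1) = 3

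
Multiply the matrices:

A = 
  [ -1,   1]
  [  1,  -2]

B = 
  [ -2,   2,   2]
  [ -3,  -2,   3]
AB = 
  [ -1,  -4,   1]
  [  4,   6,  -4]

A is 2×2 and B is 2×3, so AB is 2×3. Each entry is (row of A)·(column of B):
AB[1,1] = (-1)(-2) + (1)(-3) = -1
AB[1,2] = (-1)(2) + (1)(-2) = -4
AB[1,3] = (-1)(2) + (1)(3) = 1
AB[2,1] = (1)(-2) + (-2)(-3) = 4
AB[2,2] = (1)(2) + (-2)(-2) = 6
AB[2,3] = (1)(2) + (-2)(3) = -4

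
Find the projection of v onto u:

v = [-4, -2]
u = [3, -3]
proj_u(v) = [-1, 1]

v·u = (-4)(3) + (-2)(-3) = -6
u·u = (3)² + (-3)² = 18
proj_u(v) = (v·u / u·u) × u = (-6/18) × u = (-1/3) × u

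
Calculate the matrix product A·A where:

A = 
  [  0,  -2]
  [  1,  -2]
A² = A·A:
A²[1,1] = (0)(0) + (-2)(1) = -2
A²[1,2] = (0)(-2) + (-2)(-2) = 4
A²[2,1] = (1)(0) + (-2)(1) = -2
A²[2,2] = (1)(-2) + (-2)(-2) = 2
A² = 
  [ -2,   4]
  [ -2,   2]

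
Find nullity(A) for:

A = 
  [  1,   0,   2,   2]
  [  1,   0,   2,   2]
nullity(A) = 3

Row reduce:
R2 → R2 - (1)·R1
REF = 
  [  1,   0,   2,   2]
  [  0,   0,   0,   0]
Pivot columns: 1 → 1 pivot.
rank(A) = 1, so nullity(A) = 4 - 1 = 3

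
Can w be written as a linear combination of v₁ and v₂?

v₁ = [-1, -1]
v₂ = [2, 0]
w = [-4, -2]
Yes

Form the augmented matrix and row-reduce:
[v₁|v₂|w] = 
  [ -1,   2,  -4]
  [ -1,   0,  -2]
R2 → R2 - (1)·R1
REF = 
  [ -1,   2,  -4]
  [  0,  -2,   2]

No row of the form [0 0 | nonzero], so the system is consistent. Back-substitution gives c₁ = 2, c₂ = -1: w = (2)·v₁ + (-1)·v₂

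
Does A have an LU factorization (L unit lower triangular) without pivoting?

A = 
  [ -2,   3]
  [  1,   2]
Yes.
A[1,1] = -2 ≠ 0, so Gaussian elimination proceeds without a row swap: multiplier ℓ₂₁ = (1)/(-2) = -1/2, and U[2,2] = 2 - (-1/2)(3) = 7/2.
L = 
  [   1,    0]
  [-1/2,    1]
U = 
  [ -2,   3]
  [  0, 7/2]
Check row 2 of LU: [(-1/2)(-2), (-1/2)(3) + (7/2)] = [1, 2] = row 2 of A ✓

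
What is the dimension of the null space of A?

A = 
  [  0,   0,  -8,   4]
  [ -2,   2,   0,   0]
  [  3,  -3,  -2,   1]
nullity(A) = 2

Row reduce:
Swap R1 ↔ R2
R3 → R3 + (3/2)·R1
R3 → R3 - (1/4)·R2
REF = 
  [ -2,   2,   0,   0]
  [  0,   0,  -8,   4]
  [  0,   0,   0,   0]
Pivot columns: 1, 3 → 2 pivots.
rank(A) = 2, so nullity(A) = 4 - 2 = 2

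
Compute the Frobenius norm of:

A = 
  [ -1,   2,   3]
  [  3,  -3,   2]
||A||_F = 6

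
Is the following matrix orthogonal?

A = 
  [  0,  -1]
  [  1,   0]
Yes

AᵀA = 
  [  1,   0]
  [  0,   1]
= I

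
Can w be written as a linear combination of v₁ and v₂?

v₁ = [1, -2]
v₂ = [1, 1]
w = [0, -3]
Yes

Form the augmented matrix and row-reduce:
[v₁|v₂|w] = 
  [  1,   1,   0]
  [ -2,   1,  -3]
R2 → R2 + (2)·R1
REF = 
  [  1,   1,   0]
  [  0,   3,  -3]

No row of the form [0 0 | nonzero], so the system is consistent. Back-substitution gives c₁ = 1, c₂ = -1: w = (1)·v₁ + (-1)·v₂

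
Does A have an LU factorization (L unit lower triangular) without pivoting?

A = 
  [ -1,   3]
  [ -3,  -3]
Yes.
A[1,1] = -1 ≠ 0, so Gaussian elimination proceeds without a row swap: multiplier ℓ₂₁ = (-3)/(-1) = 3, and U[2,2] = -3 - (3)(3) = -12.
L = 
  [  1,   0]
  [  3,   1]
U = 
  [ -1,   3]
  [  0, -12]
Check row 2 of LU: [(3)(-1), (3)(3) + (-12)] = [-3, -3] = row 2 of A ✓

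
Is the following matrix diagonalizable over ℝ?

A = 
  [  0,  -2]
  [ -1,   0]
Yes

tr(A) = 0, det(A) = -2
Characteristic polynomial: λ² - tr(A)λ + det(A) = λ² - 2
λ² - 2 = 0  ⇒  λ = (0 ± √((0)² - 4·(-2)))/2 = (0 ± √(8))/2
  = √2,  -√2
Eigenvalues: √2, -√2  (≈ 1.414, -1.414)
The two irrational eigenvalues are distinct (simple), so each has alg. mult. = geom. mult. = 1.
Sum of geometric multiplicities equals n, so A has n independent eigenvectors.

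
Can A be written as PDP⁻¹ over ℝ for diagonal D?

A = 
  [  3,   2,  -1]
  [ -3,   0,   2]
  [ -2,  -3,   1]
No

Characteristic polynomial: det(λI - A) = λ³ - 4λ² + 13λ - 7
By the rational root theorem any rational root is an integer dividing 7; none of those is a root, so p(λ) has no rational roots and hence (being an irreducible cubic) no repeated roots.
Discriminant of the cubic: Δ = -2647
Δ < 0 ⇒ one real eigenvalue and a complex-conjugate pair: λ ≈ 1.677 + 2.832i, 1.677 - 2.832i, 0.6462
Has complex eigenvalues (not diagonalizable over ℝ).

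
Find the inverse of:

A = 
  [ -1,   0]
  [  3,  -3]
det(A) = (-1)(-3) - (0)(3) = 3
For a 2×2 matrix, A⁻¹ = (1/det(A)) · [[d, -b], [-c, a]]
    = (1/3) · [[-3, 0], [-3, -1]]

A⁻¹ = 
  [  -1,    0]
  [  -1, -1/3]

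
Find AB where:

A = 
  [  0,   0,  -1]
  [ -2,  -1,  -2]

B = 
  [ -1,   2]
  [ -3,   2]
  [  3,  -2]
AB = 
  [ -3,   2]
  [ -1,  -2]

A is 2×3 and B is 3×2, so AB is 2×2. Each entry is (row of A)·(column of B):
AB[1,1] = (0)(-1) + (0)(-3) + (-1)(3) = -3
AB[1,2] = (0)(2) + (0)(2) + (-1)(-2) = 2
AB[2,1] = (-2)(-1) + (-1)(-3) + (-2)(3) = -1
AB[2,2] = (-2)(2) + (-1)(2) + (-2)(-2) = -2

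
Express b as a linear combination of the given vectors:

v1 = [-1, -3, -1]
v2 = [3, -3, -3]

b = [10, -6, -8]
c1 = -1, c2 = 3

b = -1·v1 + 3·v2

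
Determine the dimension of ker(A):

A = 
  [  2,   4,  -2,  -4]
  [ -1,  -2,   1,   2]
nullity(A) = 3

Row reduce:
R2 → R2 + (1/2)·R1
REF = 
  [  2,   4,  -2,  -4]
  [  0,   0,   0,   0]
Pivot columns: 1 → 1 pivot.
rank(A) = 1, so nullity(A) = 4 - 1 = 3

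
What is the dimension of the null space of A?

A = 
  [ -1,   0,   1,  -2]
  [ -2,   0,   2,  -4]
nullity(A) = 3

Row reduce:
R2 → R2 - (2)·R1
REF = 
  [ -1,   0,   1,  -2]
  [  0,   0,   0,   0]
Pivot columns: 1 → 1 pivot.
rank(A) = 1, so nullity(A) = 4 - 1 = 3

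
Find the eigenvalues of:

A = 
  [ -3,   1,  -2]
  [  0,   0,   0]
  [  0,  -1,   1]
λ = 0, 1, -3

Characteristic polynomial: det(λI - A) = λ³ + 2λ² - 3λ
The constant term is 0, so λ = 0 is a root: p(λ) = λ(λ² + 2λ - 3)
λ² + 2λ - 3 = (λ + 3)(λ - 1)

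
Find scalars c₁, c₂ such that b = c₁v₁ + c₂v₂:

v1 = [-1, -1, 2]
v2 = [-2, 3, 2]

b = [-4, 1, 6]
c1 = 2, c2 = 1

b = 2·v1 + 1·v2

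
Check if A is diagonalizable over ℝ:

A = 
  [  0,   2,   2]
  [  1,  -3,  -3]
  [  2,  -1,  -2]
Yes

Characteristic polynomial: det(λI - A) = λ³ + 5λ² - 3λ - 2
By the rational root theorem any rational root is an integer dividing 2; none of those is a root, so p(λ) has no rational roots and hence (being an irreducible cubic) no repeated roots.
Discriminant of the cubic: Δ = 1765
Δ > 0 ⇒ three distinct real eigenvalues: λ ≈ -5.481, -0.4098, 0.8905
Three distinct real eigenvalues, so A has 3 independent eigenvectors.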